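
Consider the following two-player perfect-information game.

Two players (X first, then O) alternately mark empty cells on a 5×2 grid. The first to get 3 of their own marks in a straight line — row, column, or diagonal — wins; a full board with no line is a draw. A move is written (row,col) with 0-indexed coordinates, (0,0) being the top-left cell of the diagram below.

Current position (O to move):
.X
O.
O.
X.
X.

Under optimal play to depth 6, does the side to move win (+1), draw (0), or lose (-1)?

value(.X/O./O./X./X., O) = +1

[.X/O./O./X./X.] O move#1: (0,0):+1/OX/O./O./X./X.*, (1,1):+0/.X/OO/O./X./X., (2,1):+1/.X/O./OO/X./X., (3,1):+1/.X/O./O./XO/X., (4,1):+0/.X/O./O./X./XO
[OX/O./O./X./X.] end (terminal -1, X#2); searched .X/O./O./X./X. to 6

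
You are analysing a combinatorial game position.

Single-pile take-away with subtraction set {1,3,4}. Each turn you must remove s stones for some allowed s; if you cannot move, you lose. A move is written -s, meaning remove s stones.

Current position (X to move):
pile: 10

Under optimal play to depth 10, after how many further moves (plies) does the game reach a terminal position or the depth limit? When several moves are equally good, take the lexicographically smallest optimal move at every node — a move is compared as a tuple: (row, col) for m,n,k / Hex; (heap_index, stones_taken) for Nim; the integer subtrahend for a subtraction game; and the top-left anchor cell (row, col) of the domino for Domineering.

ply 1, X at 10 | -1=+1→9*; -3=+1→7; -4=-1→6
ply 2, O at 9 | -1=-1→8*; -3=-1→6; -4=-1→5
ply 3, X at 8 | -1=+1→7*; -3=-1→5; -4=-1→4
ply 4, O at 7 | -1=-1→6*; -3=-1→4; -4=-1→3
ply 5, X at 6 | -1=-1→5; -3=-1→3; -4=+1→2*
ply 6, O at 2 | -1=-1→1*
ply 7, X at 1 | -1=+1→0*
ply 8: 0 is terminal -1 (O); from 10 depth 10

PV length from [10]: 7 plies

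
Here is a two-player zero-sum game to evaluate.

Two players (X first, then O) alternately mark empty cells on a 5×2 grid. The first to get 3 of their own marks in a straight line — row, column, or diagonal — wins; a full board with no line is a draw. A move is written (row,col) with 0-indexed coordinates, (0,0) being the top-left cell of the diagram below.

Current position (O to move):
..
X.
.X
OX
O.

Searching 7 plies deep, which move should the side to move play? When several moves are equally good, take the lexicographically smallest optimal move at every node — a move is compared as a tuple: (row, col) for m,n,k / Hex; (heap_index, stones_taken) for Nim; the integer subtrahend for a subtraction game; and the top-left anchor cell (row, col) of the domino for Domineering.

ply 1, O at ../X./.X/OX/O. | (0,0)=-1→O./X./.X/OX/O.; (0,1)=-1→.O/X./.X/OX/O.; (1,1)=-1→../XO/.X/OX/O.; (2,0)=+1→../X./OX/OX/O.*; (4,1)=-1→../X./.X/OX/OO
ply 2: ../X./OX/OX/O. is terminal -1 (X); from ../X./.X/OX/O. depth 7

O's best at [../X./.X/OX/O.]: (2,0)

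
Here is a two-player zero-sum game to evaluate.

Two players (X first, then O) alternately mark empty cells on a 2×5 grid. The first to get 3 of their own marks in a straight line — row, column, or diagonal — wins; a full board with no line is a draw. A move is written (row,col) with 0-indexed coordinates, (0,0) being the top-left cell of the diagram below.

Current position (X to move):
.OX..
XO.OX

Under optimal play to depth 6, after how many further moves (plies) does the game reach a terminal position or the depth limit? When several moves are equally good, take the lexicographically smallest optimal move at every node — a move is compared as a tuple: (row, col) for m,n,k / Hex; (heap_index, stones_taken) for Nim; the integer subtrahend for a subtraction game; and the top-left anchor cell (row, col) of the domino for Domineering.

PV length from [.OX../XO.OX]: 4 plies

ply 1, X at .OX../XO.OX | (0,0)=-1→XOX../XO.OX; (0,3)=-1→.OXX./XO.OX; (0,4)=-1→.OX.X/XO.OX; (1,2)=+0→.OX../XOXOX*
ply 2, O at .OX../XOXOX | (0,0)=+0→OOX../XOXOX*; (0,3)=+0→.OXO./XOXOX; (0,4)=+0→.OX.O/XOXOX
ply 3, X at OOX../XOXOX | (0,3)=+0→OOXX./XOXOX*; (0,4)=+0→OOX.X/XOXOX
ply 4, O at OOXX./XOXOX | (0,4)=+0→OOXXO/XOXOX*
ply 5: OOXXO/XOXOX is terminal +0 (X); from .OX../XO.OX depth 6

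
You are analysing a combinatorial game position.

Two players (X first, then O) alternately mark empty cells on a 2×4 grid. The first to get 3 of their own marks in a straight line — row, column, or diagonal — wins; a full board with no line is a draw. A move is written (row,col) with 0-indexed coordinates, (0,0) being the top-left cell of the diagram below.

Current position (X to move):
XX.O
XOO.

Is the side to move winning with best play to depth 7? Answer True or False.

X winning at [XX.O/XOO.]: True

ply 1, X at XX.O/XOO. | (0,2)=+1→XXXO/XOO.*; (1,3)=+0→XX.O/XOOX
ply 2: XXXO/XOO. is terminal -1 (O); from XX.O/XOO. depth 7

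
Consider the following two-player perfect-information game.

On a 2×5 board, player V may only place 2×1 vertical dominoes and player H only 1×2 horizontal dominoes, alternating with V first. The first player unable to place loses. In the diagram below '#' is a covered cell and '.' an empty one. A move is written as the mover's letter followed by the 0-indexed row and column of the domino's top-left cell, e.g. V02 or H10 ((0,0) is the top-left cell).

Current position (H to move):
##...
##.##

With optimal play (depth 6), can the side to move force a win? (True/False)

ply 1, H at ##.../##.## | H02=+1→####./##.##*; H03=-1→##.##/##.##
ply 2: ####./##.## is terminal -1 (V); from ##.../##.## depth 6

H winning at [##.../##.##]: True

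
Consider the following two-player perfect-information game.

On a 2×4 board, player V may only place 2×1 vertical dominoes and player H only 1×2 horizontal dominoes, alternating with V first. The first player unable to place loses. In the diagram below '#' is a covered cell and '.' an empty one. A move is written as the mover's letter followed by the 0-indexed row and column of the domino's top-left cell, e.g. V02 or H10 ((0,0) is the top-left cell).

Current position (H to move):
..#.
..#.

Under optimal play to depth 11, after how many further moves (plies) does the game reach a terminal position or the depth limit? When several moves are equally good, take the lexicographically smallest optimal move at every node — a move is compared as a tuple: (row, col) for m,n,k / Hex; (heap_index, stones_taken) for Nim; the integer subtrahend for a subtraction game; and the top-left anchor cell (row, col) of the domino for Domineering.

PV length from [..#./..#.]: 3 plies

ply 1, H at ..#./..#. | H00=+1→###./..#.*; H10=+1→..#./###.
ply 2, V at ###./..#. | V03=-1→####/..##*
ply 3, H at ####/..## | H10=+1→####/####*
ply 4: ####/#### is terminal -1 (V); from ..#./..#. depth 11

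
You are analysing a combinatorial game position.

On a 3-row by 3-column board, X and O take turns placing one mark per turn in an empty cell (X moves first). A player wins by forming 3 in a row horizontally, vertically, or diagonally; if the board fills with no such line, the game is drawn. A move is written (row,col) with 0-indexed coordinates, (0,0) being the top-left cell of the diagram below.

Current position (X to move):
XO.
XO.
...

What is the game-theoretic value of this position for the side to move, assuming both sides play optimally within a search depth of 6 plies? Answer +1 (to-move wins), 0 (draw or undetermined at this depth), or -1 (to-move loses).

ply 1, X at XO./XO./... | (0,2)=-1→XOX/XO./...; (1,2)=-1→XO./XOX/...; (2,0)=+1→XO./XO./X..*; (2,1)=+0→XO./XO./.X.; (2,2)=-1→XO./XO./..X
ply 2: XO./XO./X.. is terminal -1 (O); from XO./XO./... depth 6

value(XO./XO./..., X) = +1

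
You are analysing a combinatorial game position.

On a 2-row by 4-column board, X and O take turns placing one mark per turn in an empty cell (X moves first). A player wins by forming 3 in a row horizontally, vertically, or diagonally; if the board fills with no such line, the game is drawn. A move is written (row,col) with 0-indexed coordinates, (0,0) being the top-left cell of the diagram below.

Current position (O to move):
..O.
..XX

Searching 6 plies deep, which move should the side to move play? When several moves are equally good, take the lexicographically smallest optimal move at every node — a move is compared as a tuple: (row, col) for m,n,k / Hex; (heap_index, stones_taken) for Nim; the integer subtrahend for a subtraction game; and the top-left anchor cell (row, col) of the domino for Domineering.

ply 1, O at ..O./..XX | (0,0)=-1→O.O./..XX; (0,1)=-1→.OO./..XX; (0,3)=-1→..OO/..XX; (1,0)=-1→..O./O.XX; (1,1)=+0→..O./.OXX*
ply 2, X at ..O./.OXX | (0,0)=+0→X.O./.OXX*; (0,1)=+0→.XO./.OXX; (0,3)=+0→..OX/.OXX; (1,0)=-1→..O./XOXX
ply 3, O at X.O./.OXX | (0,1)=+0→XOO./.OXX*; (0,3)=+0→X.OO/.OXX; (1,0)=+0→X.O./OOXX
ply 4, X at XOO./.OXX | (0,3)=+0→XOOX/.OXX*; (1,0)=-1→XOO./XOXX
ply 5, O at XOOX/.OXX | (1,0)=+0→XOOX/OOXX*
ply 6: XOOX/OOXX is terminal +0 (X); from ..O./..XX depth 6

O's best at [..O./..XX]: (1,1)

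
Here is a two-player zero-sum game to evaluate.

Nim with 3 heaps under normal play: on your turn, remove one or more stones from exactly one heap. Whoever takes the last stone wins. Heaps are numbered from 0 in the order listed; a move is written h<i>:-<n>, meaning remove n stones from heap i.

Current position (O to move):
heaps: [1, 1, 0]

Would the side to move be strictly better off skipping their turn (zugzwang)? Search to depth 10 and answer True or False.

p1 O@[(1,1,0)]: h0:-1[(0,1,0)]-1* h1:-1[(1,0,0)]-1
p2 X@[(0,1,0)]: h1:-1[(0,0,0)]+1*
p3 O@[(0,0,0)] terminal -1; root [(1,1,0)] d10
suppose O passes — search the same position with X to move:
pass> p1 X@[(1,1,0)]: h0:-1[(0,1,0)]-1* h1:-1[(1,0,0)]-1
pass> p2 O@[(0,1,0)]: h1:-1[(0,0,0)]+1*
pass> p3 X@[(0,0,0)] terminal -1; root [(1,1,0)] d10
for O: play -1, pass +1

zugzwang((1,1,0), O) = True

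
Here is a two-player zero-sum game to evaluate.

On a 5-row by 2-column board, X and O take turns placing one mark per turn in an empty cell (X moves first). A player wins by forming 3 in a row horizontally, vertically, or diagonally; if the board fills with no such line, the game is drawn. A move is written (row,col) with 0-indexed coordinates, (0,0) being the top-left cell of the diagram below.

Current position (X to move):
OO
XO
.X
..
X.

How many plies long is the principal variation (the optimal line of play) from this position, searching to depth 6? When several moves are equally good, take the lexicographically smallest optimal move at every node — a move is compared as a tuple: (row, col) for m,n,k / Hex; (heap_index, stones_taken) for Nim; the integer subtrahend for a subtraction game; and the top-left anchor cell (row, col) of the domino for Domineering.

p1 X@[OO/XO/.X/../X.]: (2,0)[OO/XO/XX/../X.]+0* (3,0)[OO/XO/.X/X./X.]+0 (3,1)[OO/XO/.X/.X/X.]+0 (4,1)[OO/XO/.X/../XX]+0
p2 O@[OO/XO/XX/../X.]: (3,0)[OO/XO/XX/O./X.]+0* (3,1)[OO/XO/XX/.O/X.]-1 (4,1)[OO/XO/XX/../XO]-1
p3 X@[OO/XO/XX/O./X.]: (3,1)[OO/XO/XX/OX/X.]+0* (4,1)[OO/XO/XX/O./XX]+0
p4 O@[OO/XO/XX/OX/X.]: (4,1)[OO/XO/XX/OX/XO]+0*
p5 X@[OO/XO/XX/OX/XO] terminal +0; root [OO/XO/.X/../X.] d6

PV length from [OO/XO/.X/../X.]: 4 plies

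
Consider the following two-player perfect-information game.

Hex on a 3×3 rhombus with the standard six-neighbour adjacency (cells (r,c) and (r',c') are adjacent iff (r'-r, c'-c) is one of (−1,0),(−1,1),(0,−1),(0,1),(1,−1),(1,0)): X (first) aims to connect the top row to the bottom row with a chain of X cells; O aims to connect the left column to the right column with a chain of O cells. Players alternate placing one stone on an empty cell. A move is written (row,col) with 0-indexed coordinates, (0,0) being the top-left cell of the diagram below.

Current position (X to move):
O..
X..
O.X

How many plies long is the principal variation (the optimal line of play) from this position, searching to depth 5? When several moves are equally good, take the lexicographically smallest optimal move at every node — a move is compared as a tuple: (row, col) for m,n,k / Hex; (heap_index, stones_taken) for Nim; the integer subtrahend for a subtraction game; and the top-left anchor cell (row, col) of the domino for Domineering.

[O../X../O.X] X move#1: (0,1):-1/OX./X../O.X, (0,2):-1/O.X/X../O.X, (1,1):+1/O../XX./O.X*, (1,2):-1/O../X.X/O.X, (2,1):-1/O../X../OXX
[O../XX./O.X] O move#2: (0,1):-1/OO./XX./O.X*, (0,2):-1/O.O/XX./O.X, (1,2):-1/O../XXO/O.X, (2,1):-1/O../XX./OOX
[OO./XX./O.X] X move#3: (0,2):+1/OOX/XX./O.X*, (1,2):-1/OO./XXX/O.X, (2,1):-1/OO./XX./OXX
[OOX/XX./O.X] O move#4: (1,2):-1/OOX/XXO/O.X*, (2,1):-1/OOX/XX./OOX
[OOX/XXO/O.X] X move#5: (2,1):+1/OOX/XXO/OXX*
[OOX/XXO/OXX] end (terminal -1, O#6); searched O../X../O.X to 5

PV length from [O../X../O.X]: 5 plies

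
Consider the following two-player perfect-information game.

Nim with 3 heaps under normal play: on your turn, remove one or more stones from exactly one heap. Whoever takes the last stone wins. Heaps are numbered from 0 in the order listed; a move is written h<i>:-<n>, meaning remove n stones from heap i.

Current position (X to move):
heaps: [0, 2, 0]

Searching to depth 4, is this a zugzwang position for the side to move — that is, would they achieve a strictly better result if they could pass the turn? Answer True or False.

p1 X@[(0,2,0)]: h1:-1[(0,1,0)]-1 h1:-2[(0,0,0)]+1*
p2 O@[(0,0,0)] terminal -1; root [(0,2,0)] d4
if X skipped the turn, O would face:
~ p1 O@[(0,2,0)]: h1:-1[(0,1,0)]-1 h1:-2[(0,0,0)]+1*
~ p2 X@[(0,0,0)] terminal -1; root [(0,2,0)] d4
compare (X): move=+1 vs pass=-1

zugzwang((0,2,0), X) = False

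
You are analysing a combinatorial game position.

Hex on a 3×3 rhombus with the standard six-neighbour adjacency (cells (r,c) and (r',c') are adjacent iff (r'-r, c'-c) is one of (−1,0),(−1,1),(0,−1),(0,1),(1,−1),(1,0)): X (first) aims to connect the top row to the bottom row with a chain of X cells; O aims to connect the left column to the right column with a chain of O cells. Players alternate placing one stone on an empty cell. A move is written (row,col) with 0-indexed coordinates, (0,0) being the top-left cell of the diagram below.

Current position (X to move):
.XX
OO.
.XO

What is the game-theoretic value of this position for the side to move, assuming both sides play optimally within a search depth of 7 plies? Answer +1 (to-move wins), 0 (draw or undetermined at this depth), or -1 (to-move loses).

[.XX/OO./.XO] X move#1: (0,0):-1/XXX/OO./.XO, (1,2):+1/.XX/OOX/.XO*, (2,0):-1/.XX/OO./XXO
[.XX/OOX/.XO] end (terminal -1, O#2); searched .XX/OO./.XO to 7

value(.XX/OO./.XO, X) = +1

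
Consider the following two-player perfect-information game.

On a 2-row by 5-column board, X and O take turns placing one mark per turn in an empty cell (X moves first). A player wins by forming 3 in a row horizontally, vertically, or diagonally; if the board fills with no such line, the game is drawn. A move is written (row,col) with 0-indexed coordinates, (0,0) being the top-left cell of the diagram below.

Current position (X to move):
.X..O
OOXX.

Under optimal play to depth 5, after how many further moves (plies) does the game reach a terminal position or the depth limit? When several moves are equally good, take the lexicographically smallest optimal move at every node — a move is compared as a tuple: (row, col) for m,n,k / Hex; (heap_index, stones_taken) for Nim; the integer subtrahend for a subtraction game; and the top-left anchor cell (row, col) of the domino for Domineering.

p1 X@[.X..O/OOXX.]: (0,0)[XX..O/OOXX.]+1* (0,2)[.XX.O/OOXX.]+1 (0,3)[.X.XO/OOXX.]+1 (1,4)[.X..O/OOXXX]+1
p2 O@[XX..O/OOXX.]: (0,2)[XXO.O/OOXX.]-1* (0,3)[XX.OO/OOXX.]-1 (1,4)[XX..O/OOXXO]-1
p3 X@[XXO.O/OOXX.]: (0,3)[XXOXO/OOXX.]+0 (1,4)[XXO.O/OOXXX]+1*
p4 O@[XXO.O/OOXXX] terminal -1; root [.X..O/OOXX.] d5

PV length from [.X..O/OOXX.]: 3 plies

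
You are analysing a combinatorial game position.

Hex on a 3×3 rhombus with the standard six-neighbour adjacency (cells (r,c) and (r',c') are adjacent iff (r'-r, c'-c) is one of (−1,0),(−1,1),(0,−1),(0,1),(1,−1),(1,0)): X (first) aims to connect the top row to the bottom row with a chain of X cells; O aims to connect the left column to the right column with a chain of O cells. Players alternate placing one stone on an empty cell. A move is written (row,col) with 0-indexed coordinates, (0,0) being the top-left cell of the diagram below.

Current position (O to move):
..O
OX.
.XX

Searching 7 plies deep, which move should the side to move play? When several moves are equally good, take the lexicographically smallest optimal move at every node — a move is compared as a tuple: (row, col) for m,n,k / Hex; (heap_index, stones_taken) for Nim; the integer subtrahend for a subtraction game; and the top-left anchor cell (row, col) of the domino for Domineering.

O's best at [..O/OX./.XX]: (0,1)

ply 1, O at ..O/OX./.XX | (0,0)=-1→O.O/OX./.XX; (0,1)=+1→.OO/OX./.XX*; (1,2)=-1→..O/OXO/.XX; (2,0)=-1→..O/OX./OXX
ply 2: .OO/OX./.XX is terminal -1 (X); from ..O/OX./.XX depth 7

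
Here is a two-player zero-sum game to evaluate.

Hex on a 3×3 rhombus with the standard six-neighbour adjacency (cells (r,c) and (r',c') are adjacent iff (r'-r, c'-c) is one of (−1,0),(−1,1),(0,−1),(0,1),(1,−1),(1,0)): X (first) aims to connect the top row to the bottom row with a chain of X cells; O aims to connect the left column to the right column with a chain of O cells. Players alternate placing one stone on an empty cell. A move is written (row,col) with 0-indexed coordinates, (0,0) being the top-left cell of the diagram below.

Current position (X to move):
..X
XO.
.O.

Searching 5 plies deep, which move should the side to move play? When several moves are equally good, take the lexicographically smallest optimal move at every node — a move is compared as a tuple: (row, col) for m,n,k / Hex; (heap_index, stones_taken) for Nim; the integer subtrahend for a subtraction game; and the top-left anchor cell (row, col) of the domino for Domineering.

X's best at [..X/XO./.O.]: (1,2)

ply 1, X at ..X/XO./.O. | (0,0)=-1→X.X/XO./.O.; (0,1)=-1→.XX/XO./.O.; (1,2)=+1→..X/XOX/.O.*; (2,0)=+1→..X/XO./XO.; (2,2)=+1→..X/XO./.OX
ply 2, O at ..X/XOX/.O. | (0,0)=-1→O.X/XOX/.O.*; (0,1)=-1→.OX/XOX/.O.; (2,0)=-1→..X/XOX/OO.; (2,2)=-1→..X/XOX/.OO
ply 3, X at O.X/XOX/.O. | (0,1)=+1→OXX/XOX/.O.*; (2,0)=+1→O.X/XOX/XO.; (2,2)=+1→O.X/XOX/.OX
ply 4, O at OXX/XOX/.O. | (2,0)=-1→OXX/XOX/OO.*; (2,2)=-1→OXX/XOX/.OO
ply 5, X at OXX/XOX/OO. | (2,2)=+1→OXX/XOX/OOX*
ply 6: OXX/XOX/OOX is terminal -1 (O); from ..X/XO./.O. depth 5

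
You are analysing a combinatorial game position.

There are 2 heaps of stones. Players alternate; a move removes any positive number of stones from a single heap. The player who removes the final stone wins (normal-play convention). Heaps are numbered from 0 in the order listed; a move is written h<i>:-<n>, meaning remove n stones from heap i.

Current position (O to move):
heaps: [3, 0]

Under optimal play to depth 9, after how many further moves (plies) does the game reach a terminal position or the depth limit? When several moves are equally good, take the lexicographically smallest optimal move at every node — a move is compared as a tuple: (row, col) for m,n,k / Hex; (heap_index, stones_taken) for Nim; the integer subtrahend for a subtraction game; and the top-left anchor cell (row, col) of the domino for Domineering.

PV length from [(3,0)]: 1 ply

p1 O@[(3,0)]: h0:-1[(2,0)]-1 h0:-2[(1,0)]-1 h0:-3[(0,0)]+1*
p2 X@[(0,0)] terminal -1; root [(3,0)] d9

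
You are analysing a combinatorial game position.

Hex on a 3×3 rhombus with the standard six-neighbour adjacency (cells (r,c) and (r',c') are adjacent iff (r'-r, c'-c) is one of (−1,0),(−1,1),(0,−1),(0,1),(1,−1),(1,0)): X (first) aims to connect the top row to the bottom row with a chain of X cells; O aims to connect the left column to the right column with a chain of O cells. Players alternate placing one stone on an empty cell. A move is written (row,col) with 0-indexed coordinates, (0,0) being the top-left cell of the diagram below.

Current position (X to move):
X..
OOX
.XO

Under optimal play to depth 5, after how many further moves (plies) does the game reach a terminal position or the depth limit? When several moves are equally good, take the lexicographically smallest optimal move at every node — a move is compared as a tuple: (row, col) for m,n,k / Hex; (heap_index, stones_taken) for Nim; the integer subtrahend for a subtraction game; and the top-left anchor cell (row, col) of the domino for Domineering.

p1 X@[X../OOX/.XO]: (0,1)[XX./OOX/.XO]-1 (0,2)[X.X/OOX/.XO]+1* (2,0)[X../OOX/XXO]-1
p2 O@[X.X/OOX/.XO] terminal -1; root [X../OOX/.XO] d5

PV length from [X../OOX/.XO]: 1 ply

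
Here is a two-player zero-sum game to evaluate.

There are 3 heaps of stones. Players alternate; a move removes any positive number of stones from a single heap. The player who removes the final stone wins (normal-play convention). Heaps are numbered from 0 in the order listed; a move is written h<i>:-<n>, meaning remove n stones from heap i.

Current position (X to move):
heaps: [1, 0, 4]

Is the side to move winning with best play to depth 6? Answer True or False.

X winning at [(1,0,4)]: True

[(1,0,4)] X move#1: h0:-1:-1/(0,0,4), h2:-1:-1/(1,0,3), h2:-2:-1/(1,0,2), h2:-3:+1/(1,0,1)*, h2:-4:-1/(1,0,0)
[(1,0,1)] O move#2: h0:-1:-1/(0,0,1)*, h2:-1:-1/(1,0,0)
[(0,0,1)] X move#3: h2:-1:+1/(0,0,0)*
[(0,0,0)] end (terminal -1, O#4); searched (1,0,4) to 6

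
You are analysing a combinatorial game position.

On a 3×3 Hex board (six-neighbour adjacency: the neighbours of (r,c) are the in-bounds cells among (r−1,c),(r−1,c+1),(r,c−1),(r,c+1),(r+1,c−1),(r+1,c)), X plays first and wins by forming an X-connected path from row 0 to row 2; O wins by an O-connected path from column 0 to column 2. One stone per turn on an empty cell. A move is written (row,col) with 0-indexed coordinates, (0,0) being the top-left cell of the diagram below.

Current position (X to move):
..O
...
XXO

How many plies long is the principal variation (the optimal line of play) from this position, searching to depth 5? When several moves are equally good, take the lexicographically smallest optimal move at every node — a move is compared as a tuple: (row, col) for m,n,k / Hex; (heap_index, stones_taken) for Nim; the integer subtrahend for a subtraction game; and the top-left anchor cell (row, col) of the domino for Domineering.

PV length from [..O/.../XXO]: 3 plies

ply 1, X at ..O/.../XXO | (0,0)=-1→X.O/.../XXO; (0,1)=+1→.XO/.../XXO*; (1,0)=+1→..O/X../XXO; (1,1)=-1→..O/.X./XXO; (1,2)=-1→..O/..X/XXO
ply 2, O at .XO/.../XXO | (0,0)=-1→OXO/.../XXO*; (1,0)=-1→.XO/O../XXO; (1,1)=-1→.XO/.O./XXO; (1,2)=-1→.XO/..O/XXO
ply 3, X at OXO/.../XXO | (1,0)=+1→OXO/X../XXO*; (1,1)=+1→OXO/.X./XXO; (1,2)=+1→OXO/..X/XXO
ply 4: OXO/X../XXO is terminal -1 (O); from ..O/.../XXO depth 5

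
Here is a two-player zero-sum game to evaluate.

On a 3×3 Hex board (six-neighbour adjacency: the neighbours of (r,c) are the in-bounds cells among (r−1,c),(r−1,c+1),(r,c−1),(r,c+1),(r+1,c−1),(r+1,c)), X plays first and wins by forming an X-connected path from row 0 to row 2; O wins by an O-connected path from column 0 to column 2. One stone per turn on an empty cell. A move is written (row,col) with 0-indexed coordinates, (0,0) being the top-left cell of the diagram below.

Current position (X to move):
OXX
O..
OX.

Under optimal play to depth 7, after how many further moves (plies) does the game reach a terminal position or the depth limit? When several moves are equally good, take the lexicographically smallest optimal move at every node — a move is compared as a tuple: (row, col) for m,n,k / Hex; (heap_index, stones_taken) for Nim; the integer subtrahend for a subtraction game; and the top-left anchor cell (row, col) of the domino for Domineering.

[OXX/O../OX.] X move#1: (1,1):+1/OXX/OX./OX.*, (1,2):+1/OXX/O.X/OX., (2,2):+1/OXX/O../OXX
[OXX/OX./OX.] end (terminal -1, O#2); searched OXX/O../OX. to 7

PV length from [OXX/O../OX.]: 1 ply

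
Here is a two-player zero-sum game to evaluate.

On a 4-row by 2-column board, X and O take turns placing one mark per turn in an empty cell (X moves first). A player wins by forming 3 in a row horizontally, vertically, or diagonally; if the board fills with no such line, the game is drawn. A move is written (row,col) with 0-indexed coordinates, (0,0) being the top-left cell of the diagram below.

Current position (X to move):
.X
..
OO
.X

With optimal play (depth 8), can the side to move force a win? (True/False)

X winning at [.X/../OO/.X]: False

ply 1, X at .X/../OO/.X | (0,0)=+0→XX/../OO/.X*; (1,0)=+0→.X/X./OO/.X; (1,1)=-1→.X/.X/OO/.X; (3,0)=+0→.X/../OO/XX
ply 2, O at XX/../OO/.X | (1,0)=+0→XX/O./OO/.X*; (1,1)=+0→XX/.O/OO/.X; (3,0)=+0→XX/../OO/OX
ply 3, X at XX/O./OO/.X | (1,1)=-1→XX/OX/OO/.X; (3,0)=+0→XX/O./OO/XX*
ply 4, O at XX/O./OO/XX | (1,1)=+0→XX/OO/OO/XX*
ply 5: XX/OO/OO/XX is terminal +0 (X); from .X/../OO/.X depth 8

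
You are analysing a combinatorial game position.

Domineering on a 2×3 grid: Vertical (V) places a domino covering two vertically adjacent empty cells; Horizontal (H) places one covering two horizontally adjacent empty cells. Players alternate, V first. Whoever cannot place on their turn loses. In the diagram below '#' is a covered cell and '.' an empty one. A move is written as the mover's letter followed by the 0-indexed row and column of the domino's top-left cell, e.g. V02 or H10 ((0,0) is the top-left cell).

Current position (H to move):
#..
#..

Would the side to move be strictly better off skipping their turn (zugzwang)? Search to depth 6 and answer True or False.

[#../#..] H move#1: H01:+1/###/#..*, H11:+1/#../###
[###/#..] end (terminal -1, V#2); searched #../#.. to 6
pass branch (V moves first from the same position):
  | [#../#..] V move#1: V01:+1/##./##.*, V02:+1/#.#/#.#
  | [##./##.] end (terminal -1, H#2); searched #../#.. to 6
H moving scores +1; H passing scores -1

zugzwang(#../#.., H) = False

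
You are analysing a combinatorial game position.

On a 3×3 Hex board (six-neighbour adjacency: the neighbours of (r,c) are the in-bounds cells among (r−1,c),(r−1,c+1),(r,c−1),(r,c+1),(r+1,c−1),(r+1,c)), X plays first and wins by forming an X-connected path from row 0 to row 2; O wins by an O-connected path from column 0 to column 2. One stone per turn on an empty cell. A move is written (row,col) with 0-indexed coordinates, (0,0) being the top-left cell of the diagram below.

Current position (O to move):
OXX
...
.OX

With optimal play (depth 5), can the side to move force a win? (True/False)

O winning at [OXX/.../.OX]: False

ply 1, O at OXX/.../.OX | (1,0)=-1→OXX/O../.OX*; (1,1)=-1→OXX/.O./.OX; (1,2)=-1→OXX/..O/.OX; (2,0)=-1→OXX/.../OOX
ply 2, X at OXX/O../.OX | (1,1)=+1→OXX/OX./.OX*; (1,2)=+1→OXX/O.X/.OX; (2,0)=+1→OXX/O../XOX
ply 3, O at OXX/OX./.OX | (1,2)=-1→OXX/OXO/.OX*; (2,0)=-1→OXX/OX./OOX
ply 4, X at OXX/OXO/.OX | (2,0)=+1→OXX/OXO/XOX*
ply 5: OXX/OXO/XOX is terminal -1 (O); from OXX/.../.OX depth 5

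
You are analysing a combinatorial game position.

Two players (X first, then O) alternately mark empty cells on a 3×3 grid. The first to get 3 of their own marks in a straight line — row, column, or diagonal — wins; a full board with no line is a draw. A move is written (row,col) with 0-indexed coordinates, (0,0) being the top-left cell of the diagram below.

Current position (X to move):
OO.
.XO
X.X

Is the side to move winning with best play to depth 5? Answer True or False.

X winning at [OO./.XO/X.X]: True

ply 1, X at OO./.XO/X.X | (0,2)=+1→OOX/.XO/X.X*; (1,0)=-1→OO./XXO/X.X; (2,1)=+1→OO./.XO/XXX
ply 2: OOX/.XO/X.X is terminal -1 (O); from OO./.XO/X.X depth 5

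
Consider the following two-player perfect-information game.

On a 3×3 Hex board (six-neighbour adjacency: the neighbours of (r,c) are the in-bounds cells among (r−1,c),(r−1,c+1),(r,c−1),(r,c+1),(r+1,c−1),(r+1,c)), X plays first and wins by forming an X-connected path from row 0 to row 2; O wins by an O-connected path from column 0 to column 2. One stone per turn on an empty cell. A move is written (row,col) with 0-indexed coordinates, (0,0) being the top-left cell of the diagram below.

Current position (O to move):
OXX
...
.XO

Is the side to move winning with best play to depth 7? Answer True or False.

O winning at [OXX/.../.XO]: False

ply 1, O at OXX/.../.XO | (1,0)=-1→OXX/O../.XO*; (1,1)=-1→OXX/.O./.XO; (1,2)=-1→OXX/..O/.XO; (2,0)=-1→OXX/.../OXO
ply 2, X at OXX/O../.XO | (1,1)=+1→OXX/OX./.XO*; (1,2)=+1→OXX/O.X/.XO; (2,0)=+1→OXX/O../XXO
ply 3: OXX/OX./.XO is terminal -1 (O); from OXX/.../.XO depth 7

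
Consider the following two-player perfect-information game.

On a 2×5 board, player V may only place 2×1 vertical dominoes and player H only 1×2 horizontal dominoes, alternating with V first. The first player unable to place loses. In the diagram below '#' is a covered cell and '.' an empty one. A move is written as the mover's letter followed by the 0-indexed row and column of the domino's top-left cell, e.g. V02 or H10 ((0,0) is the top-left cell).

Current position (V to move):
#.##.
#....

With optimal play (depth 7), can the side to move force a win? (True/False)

V winning at [#.##./#....]: False

ply 1, V at #.##./#.... | V01=-1→####./##...*; V04=-1→#.###/#...#
ply 2, H at ####./##... | H12=-1→####./####.; H13=+1→####./##.##*
ply 3: ####./##.## is terminal -1 (V); from #.##./#.... depth 7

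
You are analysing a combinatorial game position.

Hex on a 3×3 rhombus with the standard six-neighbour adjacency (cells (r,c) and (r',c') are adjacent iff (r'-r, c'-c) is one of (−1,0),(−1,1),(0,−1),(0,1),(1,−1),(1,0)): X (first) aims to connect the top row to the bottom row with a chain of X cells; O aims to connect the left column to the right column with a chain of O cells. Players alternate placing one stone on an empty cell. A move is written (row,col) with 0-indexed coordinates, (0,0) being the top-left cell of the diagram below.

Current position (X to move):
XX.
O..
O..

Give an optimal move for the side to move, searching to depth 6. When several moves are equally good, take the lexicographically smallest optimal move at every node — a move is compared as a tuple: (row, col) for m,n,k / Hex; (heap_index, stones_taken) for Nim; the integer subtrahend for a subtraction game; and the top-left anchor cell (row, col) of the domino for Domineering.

X's best at [XX./O../O..]: (1,2)

p1 X@[XX./O../O..]: (0,2)[XXX/O../O..]-1 (1,1)[XX./OX./O..]-1 (1,2)[XX./O.X/O..]+1* (2,1)[XX./O../OX.]-1 (2,2)[XX./O../O.X]-1
p2 O@[XX./O.X/O..]: (0,2)[XXO/O.X/O..]-1* (1,1)[XX./OOX/O..]-1 (2,1)[XX./O.X/OO.]-1 (2,2)[XX./O.X/O.O]-1
p3 X@[XXO/O.X/O..]: (1,1)[XXO/OXX/O..]+1* (2,1)[XXO/O.X/OX.]-1 (2,2)[XXO/O.X/O.X]-1
p4 O@[XXO/OXX/O..]: (2,1)[XXO/OXX/OO.]-1* (2,2)[XXO/OXX/O.O]-1
p5 X@[XXO/OXX/OO.]: (2,2)[XXO/OXX/OOX]+1*
p6 O@[XXO/OXX/OOX] terminal -1; root [XX./O../O..] d6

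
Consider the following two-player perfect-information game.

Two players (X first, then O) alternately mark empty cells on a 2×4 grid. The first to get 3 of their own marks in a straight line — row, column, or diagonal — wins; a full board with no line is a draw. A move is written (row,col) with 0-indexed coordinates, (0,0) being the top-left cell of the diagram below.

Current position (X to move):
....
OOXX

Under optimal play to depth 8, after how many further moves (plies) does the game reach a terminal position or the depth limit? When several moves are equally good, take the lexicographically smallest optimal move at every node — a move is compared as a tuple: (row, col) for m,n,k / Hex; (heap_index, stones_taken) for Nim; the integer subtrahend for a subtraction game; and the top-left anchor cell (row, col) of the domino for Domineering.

ply 1, X at ..../OOXX | (0,0)=+0→X.../OOXX*; (0,1)=+0→.X../OOXX; (0,2)=+0→..X./OOXX; (0,3)=+0→...X/OOXX
ply 2, O at X.../OOXX | (0,1)=+0→XO../OOXX*; (0,2)=+0→X.O./OOXX; (0,3)=+0→X..O/OOXX
ply 3, X at XO../OOXX | (0,2)=+0→XOX./OOXX*; (0,3)=+0→XO.X/OOXX
ply 4, O at XOX./OOXX | (0,3)=+0→XOXO/OOXX*
ply 5: XOXO/OOXX is terminal +0 (X); from ..../OOXX depth 8

PV length from [..../OOXX]: 4 plies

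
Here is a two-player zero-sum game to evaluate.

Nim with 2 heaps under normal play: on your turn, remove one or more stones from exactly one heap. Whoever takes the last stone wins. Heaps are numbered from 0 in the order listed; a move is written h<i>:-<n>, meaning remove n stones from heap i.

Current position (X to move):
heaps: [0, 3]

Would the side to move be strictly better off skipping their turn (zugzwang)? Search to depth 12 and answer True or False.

p1 X@[(0,3)]: h1:-1[(0,2)]-1 h1:-2[(0,1)]-1 h1:-3[(0,0)]+1*
p2 O@[(0,0)] terminal -1; root [(0,3)] d12
if X skipped the turn, O would face:
~ p1 O@[(0,3)]: h1:-1[(0,2)]-1 h1:-2[(0,1)]-1 h1:-3[(0,0)]+1*
~ p2 X@[(0,0)] terminal -1; root [(0,3)] d12
compare (X): move=+1 vs pass=-1

zugzwang((0,3), X) = False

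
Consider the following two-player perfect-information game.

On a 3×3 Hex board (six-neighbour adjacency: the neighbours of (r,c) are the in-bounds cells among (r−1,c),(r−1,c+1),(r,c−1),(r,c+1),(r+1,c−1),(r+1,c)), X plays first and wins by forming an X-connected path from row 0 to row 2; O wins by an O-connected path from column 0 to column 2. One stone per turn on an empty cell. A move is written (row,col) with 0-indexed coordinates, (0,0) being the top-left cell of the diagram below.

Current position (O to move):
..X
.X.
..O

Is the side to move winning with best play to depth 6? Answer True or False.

ply 1, O at ..X/.X./..O | (0,0)=-1→O.X/.X./..O*; (0,1)=-1→.OX/.X./..O; (1,0)=-1→..X/OX./..O; (1,2)=-1→..X/.XO/..O; (2,0)=-1→..X/.X./O.O; (2,1)=-1→..X/.X./.OO
ply 2, X at O.X/.X./..O | (0,1)=+1→OXX/.X./..O*; (1,0)=+1→O.X/XX./..O; (1,2)=+1→O.X/.XX/..O; (2,0)=+1→O.X/.X./X.O; (2,1)=+1→O.X/.X./.XO
ply 3, O at OXX/.X./..O | (1,0)=-1→OXX/OX./..O*; (1,2)=-1→OXX/.XO/..O; (2,0)=-1→OXX/.X./O.O; (2,1)=-1→OXX/.X./.OO
ply 4, X at OXX/OX./..O | (1,2)=+1→OXX/OXX/..O*; (2,0)=+1→OXX/OX./X.O; (2,1)=+1→OXX/OX./.XO
ply 5, O at OXX/OXX/..O | (2,0)=-1→OXX/OXX/O.O*; (2,1)=-1→OXX/OXX/.OO
ply 6, X at OXX/OXX/O.O | (2,1)=+1→OXX/OXX/OXO*
ply 7: OXX/OXX/OXO is terminal -1 (O); from ..X/.X./..O depth 6

O winning at [..X/.X./..O]: False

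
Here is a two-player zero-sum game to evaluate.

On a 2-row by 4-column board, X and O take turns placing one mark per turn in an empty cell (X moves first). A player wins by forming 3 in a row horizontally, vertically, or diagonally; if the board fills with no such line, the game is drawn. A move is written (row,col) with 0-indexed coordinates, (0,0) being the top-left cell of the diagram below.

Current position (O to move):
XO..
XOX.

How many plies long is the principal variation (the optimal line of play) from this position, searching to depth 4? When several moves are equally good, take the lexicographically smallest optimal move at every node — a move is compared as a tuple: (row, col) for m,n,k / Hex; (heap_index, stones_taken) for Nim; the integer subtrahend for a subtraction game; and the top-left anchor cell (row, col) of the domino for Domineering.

[XO../XOX.] O move#1: (0,2):+0/XOO./XOX.*, (0,3):+0/XO.O/XOX., (1,3):+0/XO../XOXO
[XOO./XOX.] X move#2: (0,3):+0/XOOX/XOX.*, (1,3):-1/XOO./XOXX
[XOOX/XOX.] O move#3: (1,3):+0/XOOX/XOXO*
[XOOX/XOXO] end (terminal +0, X#4); searched XO../XOX. to 4

PV length from [XO../XOX.]: 3 plies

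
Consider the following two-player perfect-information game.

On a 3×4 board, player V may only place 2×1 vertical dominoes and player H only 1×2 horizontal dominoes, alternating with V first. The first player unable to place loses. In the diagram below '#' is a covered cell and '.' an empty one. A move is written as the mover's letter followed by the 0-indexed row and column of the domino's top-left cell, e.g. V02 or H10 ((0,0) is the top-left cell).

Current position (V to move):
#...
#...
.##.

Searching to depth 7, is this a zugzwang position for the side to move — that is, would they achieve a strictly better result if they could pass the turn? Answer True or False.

ply 1, V at #.../#.../.##. | V01=-1→##../##../.##.; V02=+1→#.#./#.#./.##.*; V03=-1→#..#/#..#/.##.; V13=-1→#.../#..#/.###
ply 2: #.#./#.#./.##. is terminal -1 (H); from #.../#.../.##. depth 7
if V skipped the turn, H would face:
~ ply 1, H at #.../#.../.##. | H01=+1→###./#.../.##.*; H02=+1→#.##/#.../.##.; H11=+1→#.../###./.##.; H12=+1→#.../#.##/.##.
~ ply 2, V at ###./#.../.##. | V03=-1→####/#..#/.##.*; V13=-1→###./#..#/.###
~ ply 3, H at ####/#..#/.##. | H11=+1→####/####/.##.*
~ ply 4: ####/####/.##. is terminal -1 (V); from #.../#.../.##. depth 7
compare (V): move=+1 vs pass=-1

zugzwang(#.../#.../.##., V) = False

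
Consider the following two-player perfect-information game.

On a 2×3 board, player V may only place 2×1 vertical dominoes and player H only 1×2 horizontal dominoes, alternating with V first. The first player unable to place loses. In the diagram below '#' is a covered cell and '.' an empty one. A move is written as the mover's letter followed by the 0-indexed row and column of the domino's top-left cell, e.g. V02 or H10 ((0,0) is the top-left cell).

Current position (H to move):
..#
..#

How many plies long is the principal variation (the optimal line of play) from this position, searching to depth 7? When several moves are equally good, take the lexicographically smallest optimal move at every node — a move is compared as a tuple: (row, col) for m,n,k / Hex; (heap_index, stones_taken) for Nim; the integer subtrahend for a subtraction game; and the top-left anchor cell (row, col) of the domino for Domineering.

PV length from [..#/..#]: 1 ply

p1 H@[..#/..#]: H00[###/..#]+1* H10[..#/###]+1
p2 V@[###/..#] terminal -1; root [..#/..#] d7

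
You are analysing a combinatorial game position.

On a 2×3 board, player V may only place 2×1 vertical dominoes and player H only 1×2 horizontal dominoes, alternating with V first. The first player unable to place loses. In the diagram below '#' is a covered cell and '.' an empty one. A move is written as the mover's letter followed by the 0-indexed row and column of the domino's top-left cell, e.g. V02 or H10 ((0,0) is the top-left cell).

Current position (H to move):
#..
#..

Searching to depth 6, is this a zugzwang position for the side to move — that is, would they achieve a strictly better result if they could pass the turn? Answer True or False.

p1 H@[#../#..]: H01[###/#..]+1* H11[#../###]+1
p2 V@[###/#..] terminal -1; root [#../#..] d6
if H skipped the turn, V would face:
~ p1 V@[#../#..]: V01[##./##.]+1* V02[#.#/#.#]+1
~ p2 H@[##./##.] terminal -1; root [#../#..] d6
compare (H): move=+1 vs pass=-1

zugzwang(#../#.., H) = False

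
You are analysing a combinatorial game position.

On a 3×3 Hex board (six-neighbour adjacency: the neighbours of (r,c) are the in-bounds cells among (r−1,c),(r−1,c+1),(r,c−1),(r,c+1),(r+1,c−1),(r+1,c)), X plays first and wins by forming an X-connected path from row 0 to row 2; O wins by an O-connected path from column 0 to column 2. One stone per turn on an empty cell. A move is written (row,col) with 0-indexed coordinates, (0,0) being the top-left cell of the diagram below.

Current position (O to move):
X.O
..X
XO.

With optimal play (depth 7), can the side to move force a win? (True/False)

ply 1, O at X.O/..X/XO. | (0,1)=-1→XOO/..X/XO.; (1,0)=+1→X.O/O.X/XO.*; (1,1)=-1→X.O/.OX/XO.; (2,2)=-1→X.O/..X/XOO
ply 2, X at X.O/O.X/XO. | (0,1)=-1→XXO/O.X/XO.*; (1,1)=-1→X.O/OXX/XO.; (2,2)=-1→X.O/O.X/XOX
ply 3, O at XXO/O.X/XO. | (1,1)=+1→XXO/OOX/XO.*; (2,2)=-1→XXO/O.X/XOO
ply 4: XXO/OOX/XO. is terminal -1 (X); from X.O/..X/XO. depth 7

O winning at [X.O/..X/XO.]: True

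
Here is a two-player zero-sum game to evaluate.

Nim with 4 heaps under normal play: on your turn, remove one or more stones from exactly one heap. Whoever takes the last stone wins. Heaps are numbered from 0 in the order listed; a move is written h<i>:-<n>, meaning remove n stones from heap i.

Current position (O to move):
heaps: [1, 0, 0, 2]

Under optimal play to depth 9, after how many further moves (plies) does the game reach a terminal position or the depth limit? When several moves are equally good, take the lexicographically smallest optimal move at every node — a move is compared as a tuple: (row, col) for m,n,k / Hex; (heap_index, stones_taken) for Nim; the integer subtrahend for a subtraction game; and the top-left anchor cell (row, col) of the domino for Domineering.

p1 O@[(1,0,0,2)]: h0:-1[(0,0,0,2)]-1 h3:-1[(1,0,0,1)]+1* h3:-2[(1,0,0,0)]-1
p2 X@[(1,0,0,1)]: h0:-1[(0,0,0,1)]-1* h3:-1[(1,0,0,0)]-1
p3 O@[(0,0,0,1)]: h3:-1[(0,0,0,0)]+1*
p4 X@[(0,0,0,0)] terminal -1; root [(1,0,0,2)] d9

PV length from [(1,0,0,2)]: 3 plies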